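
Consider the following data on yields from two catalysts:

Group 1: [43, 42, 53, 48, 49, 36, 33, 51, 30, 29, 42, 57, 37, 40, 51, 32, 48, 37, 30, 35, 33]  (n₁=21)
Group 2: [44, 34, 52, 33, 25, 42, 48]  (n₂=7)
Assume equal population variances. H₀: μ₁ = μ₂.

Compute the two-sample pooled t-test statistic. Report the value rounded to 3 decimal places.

test statistic = 0.274

x̄₁=40.762, s₁=8.532, n₁=21
x̄₂=39.714, s₂=9.464, n₂=7
s_p² = [20·8.532² + 6·9.464²]/26 = 76.6630
SE = √(s_p²·(1/21+1/7)) = 3.8213
t = (40.762−39.714)/3.8213 = 0.2742
df = 26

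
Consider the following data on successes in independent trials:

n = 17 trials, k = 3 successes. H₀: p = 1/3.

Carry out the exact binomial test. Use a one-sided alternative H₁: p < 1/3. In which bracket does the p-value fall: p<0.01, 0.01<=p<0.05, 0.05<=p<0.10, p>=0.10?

Exact binomial: n=17, k=3, p₀=1/3=0.3333
P(X≤3) from Σ C(n,i)·p₀^i·(1−p₀)^(n−i)
p-value (one-sided, H₁ less) = 0.13042
→ bracket: p>=0.10

p-value bracket: p>=0.10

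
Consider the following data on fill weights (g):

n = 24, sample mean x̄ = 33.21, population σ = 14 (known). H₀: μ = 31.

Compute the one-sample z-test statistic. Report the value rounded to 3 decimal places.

test statistic = 0.773

SE = σ/√n = 14/√24 = 2.8577
z = (x̄−μ₀)/SE = (33.21−31)/2.8577 = 0.7733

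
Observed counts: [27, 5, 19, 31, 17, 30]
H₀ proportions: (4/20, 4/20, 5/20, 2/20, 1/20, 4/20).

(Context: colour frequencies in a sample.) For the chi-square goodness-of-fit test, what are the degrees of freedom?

df = k − 1 = 6 − 1 = 5

degrees of freedom = 5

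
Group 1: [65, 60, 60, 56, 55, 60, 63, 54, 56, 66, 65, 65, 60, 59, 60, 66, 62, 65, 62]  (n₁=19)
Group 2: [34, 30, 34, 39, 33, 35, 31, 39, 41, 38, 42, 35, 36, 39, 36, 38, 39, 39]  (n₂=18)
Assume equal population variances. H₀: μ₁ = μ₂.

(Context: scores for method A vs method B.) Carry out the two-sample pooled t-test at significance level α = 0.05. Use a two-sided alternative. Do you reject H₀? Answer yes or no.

x̄₁=61.000, s₁=3.830, n₁=19
x̄₂=36.556, s₂=3.329, n₂=18
s_p² = [18·3.830² + 17·3.329²]/35 = 12.9270
SE = √(s_p²·(1/19+1/18)) = 1.1826
t = (61.000−36.556)/1.1826 = 20.6702
df = 35
p-value (two-sided) = 0.00000
At α=0.05: p < α → reject H₀

reject H₀: yes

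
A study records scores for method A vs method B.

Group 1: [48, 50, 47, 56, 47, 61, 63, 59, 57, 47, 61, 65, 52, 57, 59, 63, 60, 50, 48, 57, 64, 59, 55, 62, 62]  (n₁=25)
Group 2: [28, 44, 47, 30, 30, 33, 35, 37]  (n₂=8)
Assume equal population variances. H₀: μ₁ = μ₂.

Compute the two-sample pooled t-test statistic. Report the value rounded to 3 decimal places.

test statistic = 8.262

x̄₁=56.360, s₁=6.013, n₁=25
x̄₂=35.500, s₂=6.866, n₂=8
s_p² = [24·6.013² + 7·6.866²]/31 = 38.6374
SE = √(s_p²·(1/25+1/8)) = 2.5249
t = (56.360−35.500)/2.5249 = 8.2617
df = 31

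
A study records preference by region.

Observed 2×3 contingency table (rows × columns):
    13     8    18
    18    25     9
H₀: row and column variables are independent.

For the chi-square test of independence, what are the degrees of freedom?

df = (r−1)(c−1) = (2−1)·(3−1) = 2

degrees of freedom = 2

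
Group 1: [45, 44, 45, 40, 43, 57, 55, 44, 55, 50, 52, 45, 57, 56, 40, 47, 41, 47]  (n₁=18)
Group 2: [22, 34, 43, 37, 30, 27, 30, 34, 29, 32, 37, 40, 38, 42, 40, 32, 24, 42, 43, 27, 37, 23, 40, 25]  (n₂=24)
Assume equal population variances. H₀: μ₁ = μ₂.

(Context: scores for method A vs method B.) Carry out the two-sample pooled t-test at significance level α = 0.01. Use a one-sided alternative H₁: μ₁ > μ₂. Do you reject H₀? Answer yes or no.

x̄₁=47.944, s₁=5.975, n₁=18
x̄₂=33.667, s₂=6.748, n₂=24
s_p² = [17·5.975² + 23·6.748²]/40 = 41.3569
SE = √(s_p²·(1/18+1/24)) = 2.0052
t = (47.944−33.667)/2.0052 = 7.1204
df = 40
p-value (one-sided, H₁ greater) = 0.00000
At α=0.01: p < α → reject H₀

reject H₀: yes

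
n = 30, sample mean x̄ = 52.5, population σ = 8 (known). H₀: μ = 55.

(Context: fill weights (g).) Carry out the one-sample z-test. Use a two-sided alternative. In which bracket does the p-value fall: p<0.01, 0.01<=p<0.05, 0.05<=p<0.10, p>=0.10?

p-value bracket: 0.05<=p<0.10

SE = σ/√n = 8/√30 = 1.4606
z = (x̄−μ₀)/SE = (52.5−55)/1.4606 = -1.7116
p-value (two-sided) = 0.08696
→ bracket: 0.05<=p<0.10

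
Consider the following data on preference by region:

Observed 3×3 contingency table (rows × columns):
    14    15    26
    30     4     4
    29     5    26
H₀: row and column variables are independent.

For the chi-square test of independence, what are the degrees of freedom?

degrees of freedom = 4

df = (r−1)(c−1) = (3−1)·(3−1) = 4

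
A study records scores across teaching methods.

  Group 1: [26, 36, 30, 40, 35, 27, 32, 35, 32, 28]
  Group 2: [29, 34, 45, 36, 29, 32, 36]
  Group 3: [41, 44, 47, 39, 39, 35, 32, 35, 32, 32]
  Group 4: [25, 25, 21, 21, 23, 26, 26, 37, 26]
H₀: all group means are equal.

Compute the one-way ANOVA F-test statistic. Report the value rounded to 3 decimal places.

Group means [32.10, 34.43, 37.60, 25.56], grand mean 32.444
SSB = Σnᵢ(x̄ᵢ−x̄)² = 721.652; SSW = ΣΣ(x−x̄ᵢ)² = 793.237
MSB = 721.652/3 = 240.5508; MSW = 793.237/32 = 24.7886
F = MSB/MSW = 9.7041
df = (3, 32)

test statistic = 9.704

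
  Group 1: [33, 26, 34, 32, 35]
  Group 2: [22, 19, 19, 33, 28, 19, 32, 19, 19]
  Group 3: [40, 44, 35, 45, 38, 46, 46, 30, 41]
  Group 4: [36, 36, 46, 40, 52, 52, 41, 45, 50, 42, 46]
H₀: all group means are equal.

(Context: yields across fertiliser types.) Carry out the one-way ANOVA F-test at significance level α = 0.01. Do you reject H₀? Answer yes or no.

Group means [32.00, 23.33, 40.56, 44.18], grand mean 35.912
SSB = Σnᵢ(x̄ᵢ−x̄)² = 2446.877; SSW = ΣΣ(x−x̄ᵢ)² = 905.859
MSB = 2446.877/3 = 815.6256; MSW = 905.859/30 = 30.1953
F = MSB/MSW = 27.0117
df = (3, 30)
p-value (upper-tail) = 0.00000
At α=0.01: p < α → reject H₀

reject H₀: yes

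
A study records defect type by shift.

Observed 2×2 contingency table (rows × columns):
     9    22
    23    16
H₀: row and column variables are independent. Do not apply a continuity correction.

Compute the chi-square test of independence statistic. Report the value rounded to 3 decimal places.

test statistic = 6.240

Row totals [31, 39], col totals [32, 38], n=70
χ² = (9−14.17)²/14.17 + (22−16.83)²/16.83 + (23−17.83)²/17.83 + (16−21.17)²/21.17 = 6.2396
df = 1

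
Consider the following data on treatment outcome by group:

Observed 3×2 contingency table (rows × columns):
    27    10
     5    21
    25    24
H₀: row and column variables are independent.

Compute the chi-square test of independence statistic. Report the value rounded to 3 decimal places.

test statistic = 17.647

Row totals [37, 26, 49], col totals [57, 55], n=112
χ² = (27−18.83)²/18.83 + (10−18.17)²/18.17 + (5−13.23)²/13.23 + (21−12.77)²/12.77 + (25−24.94)²/24.94 + (24−24.06)²/24.06 = 17.6473
df = 2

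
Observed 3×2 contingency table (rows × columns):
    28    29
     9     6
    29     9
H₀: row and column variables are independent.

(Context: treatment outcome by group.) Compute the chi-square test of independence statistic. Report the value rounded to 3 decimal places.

Row totals [57, 15, 38], col totals [66, 44], n=110
χ² = (28−34.20)²/34.20 + (29−22.80)²/22.80 + (9−9.00)²/9.00 + (6−6.00)²/6.00 + (29−22.80)²/22.80 + (9−15.20)²/15.20 = 7.0249
df = 2

test statistic = 7.025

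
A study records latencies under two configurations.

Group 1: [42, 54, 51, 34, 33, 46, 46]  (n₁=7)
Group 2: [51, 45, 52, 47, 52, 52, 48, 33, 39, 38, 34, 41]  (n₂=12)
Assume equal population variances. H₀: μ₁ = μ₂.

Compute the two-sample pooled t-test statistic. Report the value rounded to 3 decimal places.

x̄₁=43.714, s₁=7.973, n₁=7
x̄₂=44.333, s₂=7.114, n₂=12
s_p² = [6·7.973² + 11·7.114²]/17 = 55.1821
SE = √(s_p²·(1/7+1/12)) = 3.5329
t = (43.714−44.333)/3.5329 = -0.1752
df = 17

test statistic = -0.175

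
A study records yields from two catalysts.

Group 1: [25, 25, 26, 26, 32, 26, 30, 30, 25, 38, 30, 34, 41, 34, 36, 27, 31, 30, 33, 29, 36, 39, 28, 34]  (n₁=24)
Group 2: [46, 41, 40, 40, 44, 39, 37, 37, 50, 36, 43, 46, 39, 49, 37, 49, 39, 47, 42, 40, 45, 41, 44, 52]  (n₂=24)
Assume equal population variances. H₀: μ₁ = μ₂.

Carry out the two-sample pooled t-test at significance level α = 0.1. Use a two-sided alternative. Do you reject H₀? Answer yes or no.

x̄₁=31.042, s₁=4.713, n₁=24
x̄₂=42.625, s₂=4.567, n₂=24
s_p² = [23·4.713² + 23·4.567²]/46 = 21.5344
SE = √(s_p²·(1/24+1/24)) = 1.3396
t = (31.042−42.625)/1.3396 = -8.6468
df = 46
p-value (two-sided) = 0.00000
At α=0.1: p < α → reject H₀

reject H₀: yes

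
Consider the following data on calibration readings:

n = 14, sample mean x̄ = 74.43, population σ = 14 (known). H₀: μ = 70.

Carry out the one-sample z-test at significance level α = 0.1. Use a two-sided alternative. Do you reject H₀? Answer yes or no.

SE = σ/√n = 14/√14 = 3.7417
z = (x̄−μ₀)/SE = (74.43−70)/3.7417 = 1.1840
p-value (two-sided) = 0.23643
At α=0.1: p ≥ α → fail to reject H₀

reject H₀: no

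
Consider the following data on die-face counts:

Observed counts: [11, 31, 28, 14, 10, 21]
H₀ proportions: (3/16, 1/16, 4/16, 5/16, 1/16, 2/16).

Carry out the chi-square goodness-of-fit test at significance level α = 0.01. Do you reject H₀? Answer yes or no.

reject H₀: yes

n = 115; E_i = n·p_i = [21.56, 7.19, 28.75, 35.94, 7.19, 14.38]
χ² = (11−21.56)²/21.56 + (31−7.19)²/7.19 + (28−28.75)²/28.75 + (14−35.94)²/35.94 + (10−7.19)²/7.19 + (21−14.38)²/14.38 = 101.6307
df = 5
p-value (upper-tail) = 0.00000
At α=0.01: p < α → reject H₀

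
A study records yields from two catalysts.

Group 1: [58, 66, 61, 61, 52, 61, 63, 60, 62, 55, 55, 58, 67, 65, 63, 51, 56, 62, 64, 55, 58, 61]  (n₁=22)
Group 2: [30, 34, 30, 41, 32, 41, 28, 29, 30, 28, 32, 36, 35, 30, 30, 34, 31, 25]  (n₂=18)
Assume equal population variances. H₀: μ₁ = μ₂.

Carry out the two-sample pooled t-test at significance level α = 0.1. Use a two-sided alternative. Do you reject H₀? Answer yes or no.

x̄₁=59.727, s₁=4.377, n₁=22
x̄₂=32.000, s₂=4.243, n₂=18
s_p² = [21·4.377² + 17·4.243²]/38 = 18.6411
SE = √(s_p²·(1/22+1/18)) = 1.3722
t = (59.727−32.000)/1.3722 = 20.2064
df = 38
p-value (two-sided) = 0.00000
At α=0.1: p < α → reject H₀

reject H₀: yes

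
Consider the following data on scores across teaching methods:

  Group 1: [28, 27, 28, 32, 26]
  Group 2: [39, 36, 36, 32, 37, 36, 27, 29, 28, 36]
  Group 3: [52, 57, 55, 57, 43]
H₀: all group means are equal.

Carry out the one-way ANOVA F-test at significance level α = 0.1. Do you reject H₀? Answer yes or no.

reject H₀: yes

Group means [28.20, 33.60, 52.80], grand mean 37.050
SSB = Σnᵢ(x̄ᵢ−x̄)² = 1750.950; SSW = ΣΣ(x−x̄ᵢ)² = 320.000
MSB = 1750.950/2 = 875.4750; MSW = 320.000/17 = 18.8235
F = MSB/MSW = 46.5096
df = (2, 17)
p-value (upper-tail) = 0.00000
At α=0.1: p < α → reject H₀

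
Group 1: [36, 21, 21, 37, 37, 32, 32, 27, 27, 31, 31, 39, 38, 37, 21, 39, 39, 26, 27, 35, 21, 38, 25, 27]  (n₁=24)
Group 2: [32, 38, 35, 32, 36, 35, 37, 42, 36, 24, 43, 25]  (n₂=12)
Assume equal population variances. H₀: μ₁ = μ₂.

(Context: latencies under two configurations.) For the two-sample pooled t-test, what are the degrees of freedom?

df = n₁ + n₂ − 2 = 24 + 12 − 2 = 34

degrees of freedom = 34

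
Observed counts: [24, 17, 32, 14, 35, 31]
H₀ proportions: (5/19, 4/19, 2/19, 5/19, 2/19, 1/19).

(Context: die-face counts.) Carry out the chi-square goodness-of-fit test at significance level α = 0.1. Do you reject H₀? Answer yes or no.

reject H₀: yes

n = 153; E_i = n·p_i = [40.26, 32.21, 16.11, 40.26, 16.11, 8.05]
χ² = (24−40.26)²/40.26 + (17−32.21)²/32.21 + (32−16.11)²/16.11 + (14−40.26)²/40.26 + (35−16.11)²/16.11 + (31−8.05)²/8.05 = 134.1297
df = 5
p-value (upper-tail) = 0.00000
At α=0.1: p < α → reject H₀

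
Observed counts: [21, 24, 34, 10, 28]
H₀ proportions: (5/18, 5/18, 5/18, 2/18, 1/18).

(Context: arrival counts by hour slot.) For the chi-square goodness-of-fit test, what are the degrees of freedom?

df = k − 1 = 5 − 1 = 4

degrees of freedom = 4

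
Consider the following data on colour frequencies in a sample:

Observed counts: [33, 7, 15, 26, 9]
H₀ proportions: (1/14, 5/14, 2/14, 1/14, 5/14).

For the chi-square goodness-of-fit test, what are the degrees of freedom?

df = k − 1 = 5 − 1 = 4

degrees of freedom = 4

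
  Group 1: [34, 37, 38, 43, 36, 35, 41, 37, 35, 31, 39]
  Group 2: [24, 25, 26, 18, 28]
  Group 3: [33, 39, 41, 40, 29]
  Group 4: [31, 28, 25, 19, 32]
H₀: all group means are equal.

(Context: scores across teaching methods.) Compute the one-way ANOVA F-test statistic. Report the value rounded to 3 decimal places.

test statistic = 14.966

Group means [36.91, 24.20, 36.40, 27.00], grand mean 32.462
SSB = Σnᵢ(x̄ᵢ−x̄)² = 785.552; SSW = ΣΣ(x−x̄ᵢ)² = 384.909
MSB = 785.552/3 = 261.8508; MSW = 384.909/22 = 17.4959
F = MSB/MSW = 14.9664
df = (3, 22)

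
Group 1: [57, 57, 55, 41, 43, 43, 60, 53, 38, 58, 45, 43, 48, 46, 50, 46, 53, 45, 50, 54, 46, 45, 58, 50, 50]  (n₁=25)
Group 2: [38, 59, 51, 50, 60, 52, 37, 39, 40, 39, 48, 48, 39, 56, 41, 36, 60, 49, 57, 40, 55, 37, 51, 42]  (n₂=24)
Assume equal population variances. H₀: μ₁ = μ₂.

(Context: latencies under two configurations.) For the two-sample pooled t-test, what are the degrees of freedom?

df = n₁ + n₂ − 2 = 25 + 24 − 2 = 47

degrees of freedom = 47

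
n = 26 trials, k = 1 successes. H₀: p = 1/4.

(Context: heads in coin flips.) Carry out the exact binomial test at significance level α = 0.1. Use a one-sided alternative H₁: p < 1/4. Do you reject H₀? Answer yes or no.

reject H₀: yes

Exact binomial: n=26, k=1, p₀=1/4=0.2500
P(X≤1) from Σ C(n,i)·p₀^i·(1−p₀)^(n−i)
p-value (one-sided, H₁ less) = 0.00546
At α=0.1: p < α → reject H₀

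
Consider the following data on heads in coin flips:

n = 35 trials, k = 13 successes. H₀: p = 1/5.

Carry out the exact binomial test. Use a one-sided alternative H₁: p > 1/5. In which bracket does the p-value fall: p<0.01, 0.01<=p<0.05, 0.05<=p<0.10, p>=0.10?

p-value bracket: 0.01<=p<0.05

Exact binomial: n=35, k=13, p₀=1/5=0.2000
P(X≥13) from Σ C(n,i)·p₀^i·(1−p₀)^(n−i)
p-value (one-sided, H₁ greater) = 0.01418
→ bracket: 0.01<=p<0.05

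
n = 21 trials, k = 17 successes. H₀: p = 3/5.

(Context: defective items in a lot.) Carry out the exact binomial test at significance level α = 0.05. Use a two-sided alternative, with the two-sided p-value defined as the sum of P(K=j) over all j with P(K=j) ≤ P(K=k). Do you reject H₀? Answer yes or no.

reject H₀: no

Exact binomial: n=21, k=17, p₀=3/5=0.6000
P(X=j) = C(n,j)·p₀^j·(1−p₀)^(n−j); p = Σ P(X=j) over j with P(X=j) ≤ P(X=17)
p-value (two-sided) = 0.07218
At α=0.05: p ≥ α → fail to reject H₀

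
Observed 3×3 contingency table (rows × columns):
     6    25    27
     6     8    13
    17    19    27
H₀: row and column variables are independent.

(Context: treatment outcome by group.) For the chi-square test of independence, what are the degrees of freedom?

df = (r−1)(c−1) = (3−1)·(3−1) = 4

degrees of freedom = 4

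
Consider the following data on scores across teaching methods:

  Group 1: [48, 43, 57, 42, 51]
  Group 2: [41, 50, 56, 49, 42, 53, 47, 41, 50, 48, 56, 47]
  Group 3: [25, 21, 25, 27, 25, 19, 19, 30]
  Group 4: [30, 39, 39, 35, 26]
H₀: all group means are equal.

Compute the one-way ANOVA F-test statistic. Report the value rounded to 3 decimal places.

Group means [48.20, 48.33, 23.88, 33.80], grand mean 39.367
SSB = Σnᵢ(x̄ᵢ−x̄)² = 3429.825; SSW = ΣΣ(x−x̄ᵢ)² = 685.142
MSB = 3429.825/3 = 1143.2750; MSW = 685.142/26 = 26.3516
F = MSB/MSW = 43.3854
df = (3, 26)

test statistic = 43.385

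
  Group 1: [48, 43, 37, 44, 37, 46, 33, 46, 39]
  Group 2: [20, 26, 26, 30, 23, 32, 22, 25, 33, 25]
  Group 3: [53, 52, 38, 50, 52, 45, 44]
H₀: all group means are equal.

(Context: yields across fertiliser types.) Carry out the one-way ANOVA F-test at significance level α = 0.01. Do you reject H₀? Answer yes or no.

Group means [41.44, 26.20, 47.71], grand mean 37.269
SSB = Σnᵢ(x̄ᵢ−x̄)² = 2145.865; SSW = ΣΣ(x−x̄ᵢ)² = 559.251
MSB = 2145.865/2 = 1072.9323; MSW = 559.251/23 = 24.3153
F = MSB/MSW = 44.1259
df = (2, 23)
p-value (upper-tail) = 0.00000
At α=0.01: p < α → reject H₀

reject H₀: yes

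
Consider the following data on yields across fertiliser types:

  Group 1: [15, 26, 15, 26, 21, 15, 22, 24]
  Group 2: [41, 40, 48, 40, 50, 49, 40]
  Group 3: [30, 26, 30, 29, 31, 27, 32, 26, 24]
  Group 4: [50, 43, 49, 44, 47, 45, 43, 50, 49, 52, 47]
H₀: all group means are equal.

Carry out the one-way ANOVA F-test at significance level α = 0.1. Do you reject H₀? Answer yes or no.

Group means [20.50, 44.00, 28.33, 47.18], grand mean 35.600
SSB = Σnᵢ(x̄ᵢ−x̄)² = 4268.764; SSW = ΣΣ(x−x̄ᵢ)² = 453.636
MSB = 4268.764/3 = 1422.9212; MSW = 453.636/31 = 14.6334
F = MSB/MSW = 97.2377
df = (3, 31)
p-value (upper-tail) = 0.00000
At α=0.1: p < α → reject H₀

reject H₀: yes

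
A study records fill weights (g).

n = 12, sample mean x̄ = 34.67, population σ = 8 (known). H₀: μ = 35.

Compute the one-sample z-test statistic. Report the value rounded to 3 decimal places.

SE = σ/√n = 8/√12 = 2.3094
z = (x̄−μ₀)/SE = (34.67−35)/2.3094 = -0.1429

test statistic = -0.143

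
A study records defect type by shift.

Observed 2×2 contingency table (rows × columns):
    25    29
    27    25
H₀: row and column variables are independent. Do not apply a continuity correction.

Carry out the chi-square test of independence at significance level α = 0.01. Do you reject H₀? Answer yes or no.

reject H₀: no

Row totals [54, 52], col totals [52, 54], n=106
χ² = (25−26.49)²/26.49 + (29−27.51)²/27.51 + (27−25.51)²/25.51 + (25−26.49)²/26.49 = 0.3356
df = 1
p-value (upper-tail) = 0.56238
At α=0.01: p ≥ α → fail to reject H₀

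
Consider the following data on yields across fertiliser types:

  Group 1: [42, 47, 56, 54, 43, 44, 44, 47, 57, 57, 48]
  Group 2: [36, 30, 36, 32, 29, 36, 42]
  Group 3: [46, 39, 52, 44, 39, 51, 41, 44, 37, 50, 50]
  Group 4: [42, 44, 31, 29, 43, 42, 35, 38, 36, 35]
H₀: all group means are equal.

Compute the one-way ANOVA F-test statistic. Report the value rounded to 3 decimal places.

Group means [49.00, 34.43, 44.82, 37.50], grand mean 42.256
SSB = Σnᵢ(x̄ᵢ−x̄)² = 1227.585; SSW = ΣΣ(x−x̄ᵢ)² = 997.851
MSB = 1227.585/3 = 409.1951; MSW = 997.851/35 = 28.5100
F = MSB/MSW = 14.3527
df = (3, 35)

test statistic = 14.353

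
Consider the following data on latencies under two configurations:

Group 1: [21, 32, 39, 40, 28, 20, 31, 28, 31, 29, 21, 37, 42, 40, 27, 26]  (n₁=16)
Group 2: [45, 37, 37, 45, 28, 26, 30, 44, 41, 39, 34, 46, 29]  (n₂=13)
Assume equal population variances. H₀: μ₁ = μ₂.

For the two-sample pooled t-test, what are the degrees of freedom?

df = n₁ + n₂ − 2 = 16 + 13 − 2 = 27

degrees of freedom = 27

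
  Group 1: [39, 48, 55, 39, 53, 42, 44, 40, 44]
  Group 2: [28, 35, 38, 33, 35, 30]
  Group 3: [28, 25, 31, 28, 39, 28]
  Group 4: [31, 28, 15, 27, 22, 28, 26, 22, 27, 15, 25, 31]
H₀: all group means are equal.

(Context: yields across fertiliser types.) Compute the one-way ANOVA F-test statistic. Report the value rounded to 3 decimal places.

test statistic = 26.502

Group means [44.89, 33.17, 29.83, 24.75], grand mean 32.697
SSB = Σnᵢ(x̄ᵢ−x̄)² = 2146.164; SSW = ΣΣ(x−x̄ᵢ)² = 782.806
MSB = 2146.164/3 = 715.3880; MSW = 782.806/29 = 26.9933
F = MSB/MSW = 26.5024
df = (3, 29)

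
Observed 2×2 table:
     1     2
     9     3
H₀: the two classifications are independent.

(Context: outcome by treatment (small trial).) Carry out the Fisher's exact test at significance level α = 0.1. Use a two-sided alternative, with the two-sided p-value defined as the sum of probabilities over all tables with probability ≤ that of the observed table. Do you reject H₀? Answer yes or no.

reject H₀: no

Margins: r₁=3, r₂=12, c₁=10, c₂=5, n=15
p_obs = C(3,1)·C(12,9)/C(15,10); sum pmf over tables with pmf ≤ p_obs
p-value (two-sided) = 0.24176
At α=0.1: p ≥ α → fail to reject H₀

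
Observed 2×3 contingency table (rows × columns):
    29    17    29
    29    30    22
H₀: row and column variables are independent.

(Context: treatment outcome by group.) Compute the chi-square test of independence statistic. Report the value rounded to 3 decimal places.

Row totals [75, 81], col totals [58, 47, 51], n=156
χ² = (29−27.88)²/27.88 + (17−22.60)²/22.60 + (29−24.52)²/24.52 + (29−30.12)²/30.12 + (30−24.40)²/24.40 + (22−26.48)²/26.48 = 4.3322
df = 2

test statistic = 4.332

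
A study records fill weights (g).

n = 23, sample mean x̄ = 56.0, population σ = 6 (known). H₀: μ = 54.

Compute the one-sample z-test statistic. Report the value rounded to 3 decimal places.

SE = σ/√n = 6/√23 = 1.2511
z = (x̄−μ₀)/SE = (56.0−54)/1.2511 = 1.5986

test statistic = 1.599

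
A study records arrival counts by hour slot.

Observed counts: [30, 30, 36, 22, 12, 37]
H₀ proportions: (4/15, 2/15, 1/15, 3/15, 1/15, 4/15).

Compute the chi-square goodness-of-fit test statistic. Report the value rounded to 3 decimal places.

n = 167; E_i = n·p_i = [44.53, 22.27, 11.13, 33.40, 11.13, 44.53]
χ² = (30−44.53)²/44.53 + (30−22.27)²/22.27 + (36−11.13)²/11.13 + (22−33.40)²/33.40 + (12−11.13)²/11.13 + (37−44.53)²/44.53 = 68.2021
df = 5

test statistic = 68.202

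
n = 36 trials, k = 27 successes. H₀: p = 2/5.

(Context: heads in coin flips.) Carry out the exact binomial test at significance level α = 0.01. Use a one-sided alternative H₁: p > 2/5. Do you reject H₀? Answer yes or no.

Exact binomial: n=36, k=27, p₀=2/5=0.4000
P(X≥27) from Σ C(n,i)·p₀^i·(1−p₀)^(n−i)
p-value (one-sided, H₁ greater) = 0.00002
At α=0.01: p < α → reject H₀

reject H₀: yes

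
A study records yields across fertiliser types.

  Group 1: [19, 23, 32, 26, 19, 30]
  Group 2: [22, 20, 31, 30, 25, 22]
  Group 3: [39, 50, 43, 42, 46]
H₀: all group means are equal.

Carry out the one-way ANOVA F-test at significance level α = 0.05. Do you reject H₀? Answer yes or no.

reject H₀: yes

Group means [24.83, 25.00, 44.00], grand mean 30.529
SSB = Σnᵢ(x̄ᵢ−x̄)² = 1285.402; SSW = ΣΣ(x−x̄ᵢ)² = 324.833
MSB = 1285.402/2 = 642.7010; MSW = 324.833/14 = 23.2024
F = MSB/MSW = 27.6998
df = (2, 14)
p-value (upper-tail) = 0.00001
At α=0.05: p < α → reject H₀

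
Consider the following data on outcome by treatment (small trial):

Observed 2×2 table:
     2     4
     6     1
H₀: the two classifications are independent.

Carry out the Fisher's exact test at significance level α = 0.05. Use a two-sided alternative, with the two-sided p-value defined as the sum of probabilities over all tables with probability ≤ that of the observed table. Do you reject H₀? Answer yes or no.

Margins: r₁=6, r₂=7, c₁=8, c₂=5, n=13
p_obs = C(6,2)·C(7,6)/C(13,8); sum pmf over tables with pmf ≤ p_obs
p-value (two-sided) = 0.10256
At α=0.05: p ≥ α → fail to reject H₀

reject H₀: no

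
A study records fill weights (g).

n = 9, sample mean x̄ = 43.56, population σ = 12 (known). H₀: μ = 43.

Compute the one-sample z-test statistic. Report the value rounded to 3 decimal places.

SE = σ/√n = 12/√9 = 4.0000
z = (x̄−μ₀)/SE = (43.56−43)/4.0000 = 0.1400

test statistic = 0.140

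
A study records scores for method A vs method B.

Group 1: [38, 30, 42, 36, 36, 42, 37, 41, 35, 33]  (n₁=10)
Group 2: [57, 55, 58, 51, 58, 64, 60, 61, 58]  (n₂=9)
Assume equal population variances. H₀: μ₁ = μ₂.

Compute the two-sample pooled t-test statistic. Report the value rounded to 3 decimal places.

test statistic = -12.015

x̄₁=37.000, s₁=3.916, n₁=10
x̄₂=58.000, s₂=3.674, n₂=9
s_p² = [9·3.916² + 8·3.674²]/17 = 14.4706
SE = √(s_p²·(1/10+1/9)) = 1.7478
t = (37.000−58.000)/1.7478 = -12.0149
df = 17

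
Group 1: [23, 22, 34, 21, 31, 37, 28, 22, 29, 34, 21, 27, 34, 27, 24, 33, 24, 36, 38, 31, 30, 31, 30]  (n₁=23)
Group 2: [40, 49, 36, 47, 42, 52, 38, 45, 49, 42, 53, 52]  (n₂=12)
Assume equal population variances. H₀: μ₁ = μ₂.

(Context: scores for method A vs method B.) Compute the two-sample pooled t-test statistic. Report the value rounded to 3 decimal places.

test statistic = -8.421

x̄₁=29.000, s₁=5.309, n₁=23
x̄₂=45.417, s₂=5.791, n₂=12
s_p² = [22·5.309² + 11·5.791²]/33 = 29.9672
SE = √(s_p²·(1/23+1/12)) = 1.9494
t = (29.000−45.417)/1.9494 = -8.4214
df = 33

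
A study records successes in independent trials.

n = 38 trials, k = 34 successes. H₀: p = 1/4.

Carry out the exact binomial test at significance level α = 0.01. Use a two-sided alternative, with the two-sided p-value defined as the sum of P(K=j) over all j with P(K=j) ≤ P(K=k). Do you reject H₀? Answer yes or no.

reject H₀: yes

Exact binomial: n=38, k=34, p₀=1/4=0.2500
P(X=j) = C(n,j)·p₀^j·(1−p₀)^(n−j); p = Σ P(X=j) over j with P(X=j) ≤ P(X=34)
p-value (two-sided) = 0.00000
At α=0.01: p < α → reject H₀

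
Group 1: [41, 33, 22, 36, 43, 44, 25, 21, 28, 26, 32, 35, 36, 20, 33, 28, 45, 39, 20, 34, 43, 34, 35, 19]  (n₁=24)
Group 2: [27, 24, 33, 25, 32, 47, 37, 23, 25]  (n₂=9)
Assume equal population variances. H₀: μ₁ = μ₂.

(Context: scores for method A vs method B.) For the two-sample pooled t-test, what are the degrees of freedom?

degrees of freedom = 31

df = n₁ + n₂ − 2 = 24 + 9 − 2 = 31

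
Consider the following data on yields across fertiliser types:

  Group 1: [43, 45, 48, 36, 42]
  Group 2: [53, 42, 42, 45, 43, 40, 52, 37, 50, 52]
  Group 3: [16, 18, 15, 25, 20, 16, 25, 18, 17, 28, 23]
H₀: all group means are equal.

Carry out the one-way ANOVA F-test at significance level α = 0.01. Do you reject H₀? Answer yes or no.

reject H₀: yes

Group means [42.80, 45.60, 20.09], grand mean 34.269
SSB = Σnᵢ(x̄ᵢ−x̄)² = 3859.006; SSW = ΣΣ(x−x̄ᵢ)² = 570.109
MSB = 3859.006/2 = 1929.5031; MSW = 570.109/23 = 24.7874
F = MSB/MSW = 77.8422
df = (2, 23)
p-value (upper-tail) = 0.00000
At α=0.01: p < α → reject H₀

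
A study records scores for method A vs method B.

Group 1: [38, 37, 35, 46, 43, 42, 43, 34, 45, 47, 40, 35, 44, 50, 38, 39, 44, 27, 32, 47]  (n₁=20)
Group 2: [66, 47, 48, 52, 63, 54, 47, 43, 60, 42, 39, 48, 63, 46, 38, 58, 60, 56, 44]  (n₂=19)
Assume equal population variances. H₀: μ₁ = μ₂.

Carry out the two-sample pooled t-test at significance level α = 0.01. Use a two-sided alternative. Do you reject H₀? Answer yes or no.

x̄₁=40.300, s₁=5.841, n₁=20
x̄₂=51.263, s₂=8.627, n₂=19
s_p² = [19·5.841² + 18·8.627²]/37 = 53.7266
SE = √(s_p²·(1/20+1/19)) = 2.3482
t = (40.300−51.263)/2.3482 = -4.6687
df = 37
p-value (two-sided) = 0.00004
At α=0.01: p < α → reject H₀

reject H₀: yes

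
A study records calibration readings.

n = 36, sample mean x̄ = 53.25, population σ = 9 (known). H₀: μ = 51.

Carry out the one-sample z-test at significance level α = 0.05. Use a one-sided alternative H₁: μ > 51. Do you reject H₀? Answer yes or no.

SE = σ/√n = 9/√36 = 1.5000
z = (x̄−μ₀)/SE = (53.25−51)/1.5000 = 1.5000
p-value (one-sided, H₁ greater) = 0.06681
At α=0.05: p ≥ α → fail to reject H₀

reject H₀: no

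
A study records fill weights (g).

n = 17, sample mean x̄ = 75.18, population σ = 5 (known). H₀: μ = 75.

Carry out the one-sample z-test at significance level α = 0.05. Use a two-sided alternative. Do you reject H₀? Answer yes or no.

reject H₀: no

SE = σ/√n = 5/√17 = 1.2127
z = (x̄−μ₀)/SE = (75.18−75)/1.2127 = 0.1484
p-value (two-sided) = 0.88200
At α=0.05: p ≥ α → fail to reject H₀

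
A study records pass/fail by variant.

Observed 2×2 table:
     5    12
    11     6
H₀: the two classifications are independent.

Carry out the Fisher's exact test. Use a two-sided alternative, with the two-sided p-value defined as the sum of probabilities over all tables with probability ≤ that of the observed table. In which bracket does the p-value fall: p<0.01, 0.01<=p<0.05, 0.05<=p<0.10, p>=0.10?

p-value bracket: 0.05<=p<0.10

Margins: r₁=17, r₂=17, c₁=16, c₂=18, n=34
p_obs = C(17,5)·C(17,11)/C(34,16); sum pmf over tables with pmf ≤ p_obs
p-value (two-sided) = 0.08441
→ bracket: 0.05<=p<0.10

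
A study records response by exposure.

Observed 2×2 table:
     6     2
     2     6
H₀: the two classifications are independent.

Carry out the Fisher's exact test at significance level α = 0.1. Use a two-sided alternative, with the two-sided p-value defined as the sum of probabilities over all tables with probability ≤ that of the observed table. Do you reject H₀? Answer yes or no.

Margins: r₁=8, r₂=8, c₁=8, c₂=8, n=16
p_obs = C(8,6)·C(8,2)/C(16,8); sum pmf over tables with pmf ≤ p_obs
p-value (two-sided) = 0.13193
At α=0.1: p ≥ α → fail to reject H₀

reject H₀: no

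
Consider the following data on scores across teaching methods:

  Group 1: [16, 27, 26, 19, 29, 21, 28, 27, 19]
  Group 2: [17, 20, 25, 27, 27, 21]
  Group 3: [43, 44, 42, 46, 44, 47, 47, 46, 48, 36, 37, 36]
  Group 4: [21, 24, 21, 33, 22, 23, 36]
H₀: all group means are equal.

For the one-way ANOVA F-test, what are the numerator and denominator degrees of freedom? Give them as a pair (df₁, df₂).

degrees of freedom = [3, 30]

k = 4 groups, N = 34 total
df = (k−1, N−k) = (4−1, 34−4) = (3, 30)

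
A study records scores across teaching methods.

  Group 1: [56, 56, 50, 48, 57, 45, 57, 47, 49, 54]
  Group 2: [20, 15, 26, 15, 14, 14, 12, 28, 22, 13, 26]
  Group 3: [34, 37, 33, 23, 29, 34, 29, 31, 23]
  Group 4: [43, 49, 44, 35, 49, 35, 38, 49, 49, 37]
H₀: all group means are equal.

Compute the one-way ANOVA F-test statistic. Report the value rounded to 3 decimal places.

Group means [51.90, 18.64, 30.33, 42.80], grand mean 35.625
SSB = Σnᵢ(x̄ᵢ−x̄)² = 6590.330; SSW = ΣΣ(x−x̄ᵢ)² = 1067.045
MSB = 6590.330/3 = 2196.7765; MSW = 1067.045/36 = 29.6402
F = MSB/MSW = 74.1149
df = (3, 36)

test statistic = 74.115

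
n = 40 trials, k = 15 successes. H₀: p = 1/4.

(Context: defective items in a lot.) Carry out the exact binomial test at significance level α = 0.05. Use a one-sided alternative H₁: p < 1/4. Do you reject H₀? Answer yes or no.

Exact binomial: n=40, k=15, p₀=1/4=0.2500
P(X≤15) from Σ C(n,i)·p₀^i·(1−p₀)^(n−i)
p-value (one-sided, H₁ less) = 0.97376
At α=0.05: p ≥ α → fail to reject H₀

reject H₀: no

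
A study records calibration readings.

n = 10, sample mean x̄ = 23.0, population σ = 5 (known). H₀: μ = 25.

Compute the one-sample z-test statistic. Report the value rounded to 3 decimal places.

SE = σ/√n = 5/√10 = 1.5811
z = (x̄−μ₀)/SE = (23.0−25)/1.5811 = -1.2649

test statistic = -1.265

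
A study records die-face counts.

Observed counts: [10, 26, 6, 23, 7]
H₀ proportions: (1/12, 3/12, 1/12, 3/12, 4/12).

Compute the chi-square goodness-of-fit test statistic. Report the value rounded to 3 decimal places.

n = 72; E_i = n·p_i = [6.00, 18.00, 6.00, 18.00, 24.00]
χ² = (10−6.00)²/6.00 + (26−18.00)²/18.00 + (6−6.00)²/6.00 + (23−18.00)²/18.00 + (7−24.00)²/24.00 = 19.6528
df = 4

test statistic = 19.653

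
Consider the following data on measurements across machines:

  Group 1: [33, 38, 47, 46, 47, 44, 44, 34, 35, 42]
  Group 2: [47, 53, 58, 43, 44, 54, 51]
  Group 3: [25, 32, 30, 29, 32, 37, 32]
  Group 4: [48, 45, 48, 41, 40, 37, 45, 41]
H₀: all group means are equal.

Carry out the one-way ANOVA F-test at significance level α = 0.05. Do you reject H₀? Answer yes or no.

reject H₀: yes

Group means [41.00, 50.00, 31.00, 43.12], grand mean 41.312
SSB = Σnᵢ(x̄ᵢ−x̄)² = 1300.000; SSW = ΣΣ(x−x̄ᵢ)² = 648.875
MSB = 1300.000/3 = 433.3333; MSW = 648.875/28 = 23.1741
F = MSB/MSW = 18.6990
df = (3, 28)
p-value (upper-tail) = 0.00000
At α=0.05: p < α → reject H₀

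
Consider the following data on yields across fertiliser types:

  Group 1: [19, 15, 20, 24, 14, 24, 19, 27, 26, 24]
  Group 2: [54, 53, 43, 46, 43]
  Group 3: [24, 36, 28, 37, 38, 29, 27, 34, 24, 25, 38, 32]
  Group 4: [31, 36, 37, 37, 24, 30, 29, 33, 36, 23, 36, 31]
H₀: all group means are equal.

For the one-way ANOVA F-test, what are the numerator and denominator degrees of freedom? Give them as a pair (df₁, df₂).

k = 4 groups, N = 39 total
df = (k−1, N−k) = (4−1, 39−4) = (3, 35)

degrees of freedom = [3, 35]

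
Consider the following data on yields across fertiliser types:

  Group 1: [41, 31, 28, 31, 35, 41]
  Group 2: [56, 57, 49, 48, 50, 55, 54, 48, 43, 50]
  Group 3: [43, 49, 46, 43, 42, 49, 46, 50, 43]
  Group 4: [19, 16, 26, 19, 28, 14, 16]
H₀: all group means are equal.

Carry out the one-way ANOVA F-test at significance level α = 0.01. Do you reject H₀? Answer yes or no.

Group means [34.50, 51.00, 45.67, 19.71], grand mean 39.562
SSB = Σnᵢ(x̄ᵢ−x̄)² = 4554.946; SSW = ΣΣ(x−x̄ᵢ)² = 570.929
MSB = 4554.946/3 = 1518.3155; MSW = 570.929/28 = 20.3903
F = MSB/MSW = 74.4626
df = (3, 28)
p-value (upper-tail) = 0.00000
At α=0.01: p < α → reject H₀

reject H₀: yes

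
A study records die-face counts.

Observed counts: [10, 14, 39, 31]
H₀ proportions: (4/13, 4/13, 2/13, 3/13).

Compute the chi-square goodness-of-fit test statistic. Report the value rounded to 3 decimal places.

test statistic = 65.711

n = 94; E_i = n·p_i = [28.92, 28.92, 14.46, 21.69]
χ² = (10−28.92)²/28.92 + (14−28.92)²/28.92 + (39−14.46)²/14.46 + (31−21.69)²/21.69 = 65.7110
df = 3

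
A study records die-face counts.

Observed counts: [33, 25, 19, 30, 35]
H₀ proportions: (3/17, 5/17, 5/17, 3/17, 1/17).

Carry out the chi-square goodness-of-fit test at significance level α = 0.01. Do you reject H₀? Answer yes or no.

reject H₀: yes

n = 142; E_i = n·p_i = [25.06, 41.76, 41.76, 25.06, 8.35]
χ² = (33−25.06)²/25.06 + (25−41.76)²/41.76 + (19−41.76)²/41.76 + (30−25.06)²/25.06 + (35−8.35)²/8.35 = 107.6366
df = 4
p-value (upper-tail) = 0.00000
At α=0.01: p < α → reject H₀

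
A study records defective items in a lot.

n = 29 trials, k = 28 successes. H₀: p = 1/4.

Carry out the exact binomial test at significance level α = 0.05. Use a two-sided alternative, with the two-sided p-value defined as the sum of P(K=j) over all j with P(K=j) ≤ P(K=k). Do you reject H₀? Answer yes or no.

reject H₀: yes

Exact binomial: n=29, k=28, p₀=1/4=0.2500
P(X=j) = C(n,j)·p₀^j·(1−p₀)^(n−j); p = Σ P(X=j) over j with P(X=j) ≤ P(X=28)
p-value (two-sided) = 0.00000
At α=0.05: p < α → reject H₀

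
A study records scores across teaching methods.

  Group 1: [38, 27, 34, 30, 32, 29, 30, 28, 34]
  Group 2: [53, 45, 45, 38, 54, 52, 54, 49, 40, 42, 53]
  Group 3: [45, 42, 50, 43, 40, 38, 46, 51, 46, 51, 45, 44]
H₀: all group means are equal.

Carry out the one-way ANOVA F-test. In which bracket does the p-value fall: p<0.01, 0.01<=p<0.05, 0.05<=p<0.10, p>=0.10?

Group means [31.33, 47.73, 45.08], grand mean 42.125
SSB = Σnᵢ(x̄ᵢ−x̄)² = 1498.402; SSW = ΣΣ(x−x̄ᵢ)² = 641.098
MSB = 1498.402/2 = 749.2008; MSW = 641.098/29 = 22.1068
F = MSB/MSW = 33.8900
df = (2, 29)
p-value (upper-tail) = 0.00000
→ bracket: p<0.01

p-value bracket: p<0.01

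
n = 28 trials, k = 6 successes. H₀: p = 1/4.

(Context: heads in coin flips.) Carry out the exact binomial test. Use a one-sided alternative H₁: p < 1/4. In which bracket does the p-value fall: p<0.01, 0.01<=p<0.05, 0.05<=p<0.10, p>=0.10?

p-value bracket: p>=0.10

Exact binomial: n=28, k=6, p₀=1/4=0.2500
P(X≤6) from Σ C(n,i)·p₀^i·(1−p₀)^(n−i)
p-value (one-sided, H₁ less) = 0.42786
→ bracket: p>=0.10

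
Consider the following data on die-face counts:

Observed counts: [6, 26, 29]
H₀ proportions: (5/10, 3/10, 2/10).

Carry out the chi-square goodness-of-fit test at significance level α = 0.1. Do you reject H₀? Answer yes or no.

reject H₀: yes

n = 61; E_i = n·p_i = [30.50, 18.30, 12.20]
χ² = (6−30.50)²/30.50 + (26−18.30)²/18.30 + (29−12.20)²/12.20 = 46.0546
df = 2
p-value (upper-tail) = 0.00000
At α=0.1: p < α → reject H₀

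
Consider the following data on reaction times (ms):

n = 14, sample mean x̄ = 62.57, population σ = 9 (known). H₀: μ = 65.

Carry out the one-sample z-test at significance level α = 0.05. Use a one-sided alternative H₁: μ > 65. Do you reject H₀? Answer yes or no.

reject H₀: no

SE = σ/√n = 9/√14 = 2.4054
z = (x̄−μ₀)/SE = (62.57−65)/2.4054 = -1.0102
p-value (one-sided, H₁ greater) = 0.84381
At α=0.05: p ≥ α → fail to reject H₀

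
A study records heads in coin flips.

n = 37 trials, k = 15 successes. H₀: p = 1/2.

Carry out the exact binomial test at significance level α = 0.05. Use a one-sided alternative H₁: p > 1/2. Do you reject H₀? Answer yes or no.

Exact binomial: n=37, k=15, p₀=1/2=0.5000
P(X≥15) from Σ C(n,i)·p₀^i·(1−p₀)^(n−i)
p-value (one-sided, H₁ greater) = 0.90613
At α=0.05: p ≥ α → fail to reject H₀

reject H₀: no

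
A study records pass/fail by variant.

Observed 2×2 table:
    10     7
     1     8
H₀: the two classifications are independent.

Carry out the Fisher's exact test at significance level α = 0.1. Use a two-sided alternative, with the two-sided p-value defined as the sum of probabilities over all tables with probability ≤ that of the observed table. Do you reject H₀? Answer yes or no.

Margins: r₁=17, r₂=9, c₁=11, c₂=15, n=26
p_obs = C(17,10)·C(9,1)/C(26,11); sum pmf over tables with pmf ≤ p_obs
p-value (two-sided) = 0.03616
At α=0.1: p < α → reject H₀

reject H₀: yes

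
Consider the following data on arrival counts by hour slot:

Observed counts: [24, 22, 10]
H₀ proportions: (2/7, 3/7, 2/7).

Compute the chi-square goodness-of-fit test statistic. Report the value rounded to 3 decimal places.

n = 56; E_i = n·p_i = [16.00, 24.00, 16.00]
χ² = (24−16.00)²/16.00 + (22−24.00)²/24.00 + (10−16.00)²/16.00 = 6.4167
df = 2

test statistic = 6.417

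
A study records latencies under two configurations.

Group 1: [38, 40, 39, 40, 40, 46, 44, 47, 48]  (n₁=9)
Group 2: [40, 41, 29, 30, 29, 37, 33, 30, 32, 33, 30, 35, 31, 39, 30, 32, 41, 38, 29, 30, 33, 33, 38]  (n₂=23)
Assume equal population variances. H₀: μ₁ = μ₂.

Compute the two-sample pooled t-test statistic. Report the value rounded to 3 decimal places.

test statistic = 5.562

x̄₁=42.444, s₁=3.812, n₁=9
x̄₂=33.609, s₂=4.120, n₂=23
s_p² = [8·3.812² + 22·4.120²]/30 = 16.3233
SE = √(s_p²·(1/9+1/23)) = 1.5885
t = (42.444−33.609)/1.5885 = 5.5622
df = 30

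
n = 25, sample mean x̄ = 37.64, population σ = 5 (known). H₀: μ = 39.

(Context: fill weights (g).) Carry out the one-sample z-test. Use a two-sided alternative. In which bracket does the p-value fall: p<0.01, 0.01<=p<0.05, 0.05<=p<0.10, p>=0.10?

SE = σ/√n = 5/√25 = 1.0000
z = (x̄−μ₀)/SE = (37.64−39)/1.0000 = -1.3600
p-value (two-sided) = 0.17383
→ bracket: p>=0.10

p-value bracket: p>=0.10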